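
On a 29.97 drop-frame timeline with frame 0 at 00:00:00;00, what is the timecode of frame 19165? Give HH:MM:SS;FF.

Ten DF minutes hold 17982 frames, so frame 19165 lies in block 1 (frames 17982–35963) with 1183 frames into that block.
The block's first minute is 1800 frames and the rest 1798 each; 1183 frames reaches minute 0, so 1 × 18 + 0 × 2 = 18 labels have been skipped so far.
Adding those back, label number 19165 + 18 = 19183 at 30 labels/s is 639 s + 13 f = 0 h 10 min 39 s frame 13, i.e. 00:10:39;13.

00:10:39;13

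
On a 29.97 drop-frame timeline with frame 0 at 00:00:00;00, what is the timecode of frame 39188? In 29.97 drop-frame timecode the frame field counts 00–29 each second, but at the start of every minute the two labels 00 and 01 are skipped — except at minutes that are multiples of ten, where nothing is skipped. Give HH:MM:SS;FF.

Ten DF minutes hold 17982 frames, so frame 39188 lies in block 2 (frames 35964–53945) with 3224 frames into that block.
The block's first minute is 1800 frames and the rest 1798 each; 3224 frames reaches minute 1, so 2 × 18 + 1 × 2 = 38 labels have been skipped so far.
Adding those back, label number 39188 + 38 = 39226 at 30 labels/s is 1307 s + 16 f = 0 h 21 min 47 s frame 16, i.e. 00:21:47;16.

00:21:47;16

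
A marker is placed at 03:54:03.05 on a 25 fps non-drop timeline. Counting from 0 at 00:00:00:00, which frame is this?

351080

Total seconds to the label: (3 × 3600 + 54 × 60 + 3) = 14043.
Frame index = 14043 × 25 + 5 = 351080.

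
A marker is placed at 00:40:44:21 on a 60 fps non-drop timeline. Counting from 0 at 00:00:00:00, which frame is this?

146661

Total seconds to the label: (0 × 3600 + 40 × 60 + 44) = 2444.
Frame index = 2444 × 60 + 21 = 146661.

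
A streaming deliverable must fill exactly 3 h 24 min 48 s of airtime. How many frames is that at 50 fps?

3 h 24 min 48 s = 12288 s.
Frames = 12288 × 50 = 614400.

614400 frames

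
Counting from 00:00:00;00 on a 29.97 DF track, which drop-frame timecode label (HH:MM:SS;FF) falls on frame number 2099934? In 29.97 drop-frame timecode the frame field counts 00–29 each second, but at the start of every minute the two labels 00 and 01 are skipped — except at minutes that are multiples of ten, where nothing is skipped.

19:27:47;26

Each 10-minute DF block holds 10 × 60 × 30 − 9 × 2 = 17982 frames. 2099934 ÷ 17982 → 116 full blocks, remainder 14022.
Within the partial block the first minute is 1800 frames and each further minute 1798, so 7 further minute boundaries passed. Total skipped labels = 18 × 116 + 2 × 7 = 2102.
Non-drop label index = 2099934 + 2102 = 2102036; at 30 labels/s that is 19:27:47:26, i.e. DF 19:27:47;26.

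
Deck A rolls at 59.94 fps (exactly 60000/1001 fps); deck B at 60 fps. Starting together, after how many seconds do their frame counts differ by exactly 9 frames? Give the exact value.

150.15 seconds

The gap grows by |60 − 60000/1001| = 60/1001 frames per second.
Time for a 9-frame gap: 9 ÷ (60/1001) = 150.15 s.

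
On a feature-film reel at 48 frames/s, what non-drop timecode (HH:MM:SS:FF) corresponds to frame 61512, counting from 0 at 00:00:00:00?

61512 ÷ 48 = 1281 full seconds, remainder 24 frames.
1281 s = 0 h 21 min 21 s.
Timecode: 00:21:21:24.

00:21:21:24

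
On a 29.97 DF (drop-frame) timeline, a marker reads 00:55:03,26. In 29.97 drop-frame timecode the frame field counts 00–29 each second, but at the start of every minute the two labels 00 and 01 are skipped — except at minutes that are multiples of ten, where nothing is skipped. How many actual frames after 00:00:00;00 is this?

Complete 10-minute blocks: 5, each 17982 frames → 89910.
Remaining 5 whole minutes in the current block: 1800 + 4 × 1798 = 8992 frames.
Within the current minute: 3 × 30 + 26 − 2 = 114 (labels ;00/;01 skipped at this minute). Total = 89910 + 8992 + 114 = 99016.

99016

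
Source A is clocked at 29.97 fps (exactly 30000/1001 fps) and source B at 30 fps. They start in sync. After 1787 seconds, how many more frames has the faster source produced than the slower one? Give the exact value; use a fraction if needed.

53610/1001 frames

A emits 30000/1001 × 1787 = 53610000/1001 frames; B emits 30 × 1787 = 53610.
Difference = 53610/1001 frames (≈ 53.5564); B is ahead of A.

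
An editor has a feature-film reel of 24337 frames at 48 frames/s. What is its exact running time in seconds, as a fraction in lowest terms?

Running time = 24337 ÷ (48) = 24337 × 1/48 = 24337/48 s.

24337/48 seconds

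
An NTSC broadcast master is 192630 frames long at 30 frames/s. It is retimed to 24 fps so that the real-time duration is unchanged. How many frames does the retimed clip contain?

154104 frames

Target frames = source frames × (target rate / source rate) = 192630 × (24)/(30) = 192630 × 4/5 = 154104.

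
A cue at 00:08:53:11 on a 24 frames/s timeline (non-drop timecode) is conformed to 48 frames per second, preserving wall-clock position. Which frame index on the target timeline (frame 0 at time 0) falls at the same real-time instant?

Source frame index: (0×3600 + 8×60 + 53) × 24 + 11 = 12803.
Real time: 12803 / (24) = 12803/24 s.
Target frame: (12803/24) × (48) = 25606.

frame 25606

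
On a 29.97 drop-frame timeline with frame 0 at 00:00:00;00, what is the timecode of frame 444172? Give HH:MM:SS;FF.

Ten DF minutes hold 17982 frames, so frame 444172 lies in block 24 (frames 431568–449549) with 12604 frames into that block.
The block's first minute is 1800 frames and the rest 1798 each; 12604 frames reaches minute 7, so 24 × 18 + 7 × 2 = 446 labels have been skipped so far.
Adding those back, label number 444172 + 446 = 444618 at 30 labels/s is 14820 s + 18 f = 4 h 7 min 0 s frame 18, i.e. 04:07:00;18.

04:07:00;18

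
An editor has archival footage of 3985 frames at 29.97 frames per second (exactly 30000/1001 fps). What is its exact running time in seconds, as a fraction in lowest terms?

Running time = 3985 ÷ (30000/1001) = 3985 × 1001/30000 = 797797/6000 s.

797797/6000 seconds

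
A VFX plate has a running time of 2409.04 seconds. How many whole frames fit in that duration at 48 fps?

Frames = 2409.04 × 48 = 2890848/25 ≈ 115633.9200.
Complete frames: 115633.

115633 frames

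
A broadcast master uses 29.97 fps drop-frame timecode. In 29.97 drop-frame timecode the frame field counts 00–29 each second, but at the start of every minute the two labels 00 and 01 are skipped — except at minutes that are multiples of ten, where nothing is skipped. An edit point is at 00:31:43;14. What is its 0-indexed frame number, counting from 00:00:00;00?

Complete 10-minute blocks: 3, each 17982 frames → 53946.
Remaining 1 whole minute in the current block: 1800 + 0 × 1798 = 1800 frames.
Within the current minute: 43 × 30 + 14 − 2 = 1302 (labels ;00/;01 skipped at this minute). Total = 53946 + 1800 + 1302 = 57048.

57048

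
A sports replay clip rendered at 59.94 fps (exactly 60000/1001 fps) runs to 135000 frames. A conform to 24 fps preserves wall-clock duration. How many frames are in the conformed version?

Target frames = source frames × (target rate / source rate) = 135000 × (24)/(60000/1001) = 135000 × 1001/2500 = 54054.

54054 frames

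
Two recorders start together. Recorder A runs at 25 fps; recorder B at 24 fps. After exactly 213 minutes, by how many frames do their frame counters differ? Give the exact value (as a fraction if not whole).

12780 frames

213 min = 12780 s.
A emits 25 × 12780 = 319500 frames; B emits 24 × 12780 = 306720.
Difference = 12780 frames; B is behind A.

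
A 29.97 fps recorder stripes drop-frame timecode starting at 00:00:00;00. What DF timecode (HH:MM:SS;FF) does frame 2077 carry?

Each 10-minute DF block holds 10 × 60 × 30 − 9 × 2 = 17982 frames. 2077 ÷ 17982 → 0 full blocks, remainder 2077.
Within the partial block the first minute is 1800 frames and each further minute 1798, so 1 further minute boundary passed. Total skipped labels = 18 × 0 + 2 × 1 = 2.
Non-drop label index = 2077 + 2 = 2079; at 30 labels/s that is 00:01:09:09, i.e. DF 00:01:09;09.

00:01:09;09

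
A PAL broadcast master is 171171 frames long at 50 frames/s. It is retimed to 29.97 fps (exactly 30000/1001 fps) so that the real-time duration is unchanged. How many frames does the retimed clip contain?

102600 frames

Target frames = source frames × (target rate / source rate) = 171171 × (30000/1001)/(50) = 171171 × 600/1001 = 102600.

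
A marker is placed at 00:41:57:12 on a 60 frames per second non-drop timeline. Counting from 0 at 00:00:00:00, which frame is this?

frame 151032

Total seconds to the label: (0 × 3600 + 41 × 60 + 57) = 2517.
Frame index = 2517 × 60 + 12 = 151032.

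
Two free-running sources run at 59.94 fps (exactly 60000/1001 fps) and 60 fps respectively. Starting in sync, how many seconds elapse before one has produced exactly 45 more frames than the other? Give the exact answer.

750.75 seconds

The gap grows by |60 − 60000/1001| = 60/1001 frames per second.
Time for a 45-frame gap: 45 ÷ (60/1001) = 750.75 s.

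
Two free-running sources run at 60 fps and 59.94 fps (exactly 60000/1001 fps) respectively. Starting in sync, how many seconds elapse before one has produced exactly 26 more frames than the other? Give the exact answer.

The gap grows by |60000/1001 − 60| = 60/1001 frames per second.
Time for a 26-frame gap: 26 ÷ (60/1001) = 13013/30 s.

13013/30 seconds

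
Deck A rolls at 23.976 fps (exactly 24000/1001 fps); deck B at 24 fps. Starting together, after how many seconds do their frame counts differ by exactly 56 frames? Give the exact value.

7007/3 seconds

The gap grows by |24 − 24000/1001| = 24/1001 frames per second.
Time for a 56-frame gap: 56 ÷ (24/1001) = 7007/3 s.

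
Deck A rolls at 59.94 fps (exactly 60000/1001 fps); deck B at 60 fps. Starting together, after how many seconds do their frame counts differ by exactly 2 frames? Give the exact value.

The gap grows by |60 − 60000/1001| = 60/1001 frames per second.
Time for a 2-frame gap: 2 ÷ (60/1001) = 1001/30 s.

1001/30 seconds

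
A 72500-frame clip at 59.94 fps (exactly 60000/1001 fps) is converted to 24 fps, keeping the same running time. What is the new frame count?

29029 frames

Target frames = source frames × (target rate / source rate) = 72500 × (24)/(60000/1001) = 72500 × 1001/2500 = 29029.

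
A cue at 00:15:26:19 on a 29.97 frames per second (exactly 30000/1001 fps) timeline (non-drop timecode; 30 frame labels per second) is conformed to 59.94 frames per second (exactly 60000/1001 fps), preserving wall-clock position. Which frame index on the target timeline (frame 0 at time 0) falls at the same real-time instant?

Source frame index: (0×3600 + 15×60 + 26) × 30 + 19 = 27799.
Real time: 27799 / (30000/1001) = 27826799/30000 s.
Target frame: (27826799/30000) × (60000/1001) = 55598.

frame 55598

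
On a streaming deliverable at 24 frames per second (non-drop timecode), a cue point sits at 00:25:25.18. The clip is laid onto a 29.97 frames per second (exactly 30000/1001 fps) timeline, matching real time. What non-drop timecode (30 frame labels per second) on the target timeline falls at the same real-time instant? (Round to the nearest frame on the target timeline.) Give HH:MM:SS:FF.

Source frame index: (0×3600 + 25×60 + 25) × 24 + 18 = 36618.
Real time: 36618 / (24) = 6103/4 s.
Target frame: (6103/4) × (30000/1001) = 45772500/1001 ≈ 45726.773 → 45727.
At 30 labels/s: frame 45727 → 00:25:24:07.

00:25:24:07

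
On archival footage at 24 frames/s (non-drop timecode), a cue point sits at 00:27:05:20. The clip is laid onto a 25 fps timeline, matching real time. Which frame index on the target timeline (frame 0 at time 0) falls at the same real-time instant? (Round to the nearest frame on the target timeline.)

frame 40646

Source frame index: (0×3600 + 27×60 + 5) × 24 + 20 = 39020.
Real time: 39020 / (24) = 9755/6 s.
Target frame: (9755/6) × (25) = 243875/6 ≈ 40645.833 → 40646.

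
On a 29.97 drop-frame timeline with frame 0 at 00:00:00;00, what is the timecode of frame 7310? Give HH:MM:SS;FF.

Ten DF minutes hold 17982 frames, so frame 7310 lies in block 0 (frames 0–17981) with 7310 frames into that block.
The block's first minute is 1800 frames and the rest 1798 each; 7310 frames reaches minute 4, so 0 × 18 + 4 × 2 = 8 labels have been skipped so far.
Adding those back, label number 7310 + 8 = 7318 at 30 labels/s is 243 s + 28 f = 0 h 4 min 3 s frame 28, i.e. 00:04:03;28.

00:04:03;28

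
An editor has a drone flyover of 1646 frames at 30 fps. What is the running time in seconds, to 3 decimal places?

54.867 seconds

Running time = 1646 × 1/30 = 823/15 s ≈ 54.867 s.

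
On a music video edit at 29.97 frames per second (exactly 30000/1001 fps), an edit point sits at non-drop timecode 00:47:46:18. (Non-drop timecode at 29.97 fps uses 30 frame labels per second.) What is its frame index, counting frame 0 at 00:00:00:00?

85998

Total seconds to the label: (0 × 3600 + 47 × 60 + 46) = 2866.
Frame index = 2866 × 30 + 18 = 85998.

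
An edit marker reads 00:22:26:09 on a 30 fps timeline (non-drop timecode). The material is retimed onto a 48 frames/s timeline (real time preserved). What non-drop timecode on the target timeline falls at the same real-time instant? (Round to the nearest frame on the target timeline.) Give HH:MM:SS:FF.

Source frame index: (0×3600 + 22×60 + 26) × 30 + 9 = 40389.
Real time: 40389 / (30) = 13463/10 s.
Target frame: (13463/10) × (48) = 323112/5 ≈ 64622.400 → 64622.
At 48 labels/s: frame 64622 → 00:22:26:14.

00:22:26:14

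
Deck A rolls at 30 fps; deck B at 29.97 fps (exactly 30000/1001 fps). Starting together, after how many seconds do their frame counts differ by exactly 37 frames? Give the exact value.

The gap grows by |30000/1001 − 30| = 30/1001 frames per second.
Time for a 37-frame gap: 37 ÷ (30/1001) = 37037/30 s.

37037/30 seconds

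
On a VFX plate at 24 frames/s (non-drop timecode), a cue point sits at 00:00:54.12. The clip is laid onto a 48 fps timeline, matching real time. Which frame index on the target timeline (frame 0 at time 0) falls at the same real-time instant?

Source frame index: (0×3600 + 0×60 + 54) × 24 + 12 = 1308.
Real time: 1308 / (24) = 109/2 s.
Target frame: (109/2) × (48) = 2616.

frame 2616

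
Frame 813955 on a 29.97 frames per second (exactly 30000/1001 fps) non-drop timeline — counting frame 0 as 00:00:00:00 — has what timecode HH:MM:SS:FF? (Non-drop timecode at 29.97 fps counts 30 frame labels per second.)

07:32:11:25

813955 ÷ 30 = 27131 full seconds, remainder 25 frames.
27131 s = 7 h 32 min 11 s.
Timecode: 07:32:11:25.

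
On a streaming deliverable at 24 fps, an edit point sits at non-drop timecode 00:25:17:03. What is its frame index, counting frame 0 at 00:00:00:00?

Total seconds to the label: (0 × 3600 + 25 × 60 + 17) = 1517.
Frame index = 1517 × 24 + 3 = 36411.

frame 36411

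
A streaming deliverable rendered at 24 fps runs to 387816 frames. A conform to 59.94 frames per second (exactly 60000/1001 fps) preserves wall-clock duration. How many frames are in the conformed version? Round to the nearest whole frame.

968571 frames

Frames at target rate = 387816 × (60000/1001) / (24) = 6780000/7 ≈ 968571.429.
Nearest whole frame: 968571.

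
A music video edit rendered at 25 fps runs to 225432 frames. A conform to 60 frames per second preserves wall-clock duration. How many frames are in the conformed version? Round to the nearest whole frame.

Frames at target rate = 225432 × (60) / (25) = 2705184/5 ≈ 541036.800.
Nearest whole frame: 541037.

541037 frames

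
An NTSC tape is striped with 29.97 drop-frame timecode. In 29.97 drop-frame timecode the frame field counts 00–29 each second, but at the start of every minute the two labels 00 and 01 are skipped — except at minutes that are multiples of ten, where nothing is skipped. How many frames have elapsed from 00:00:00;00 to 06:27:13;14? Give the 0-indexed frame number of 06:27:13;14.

Complete 10-minute blocks: 38, each 17982 frames → 683316.
Remaining 7 whole minutes in the current block: 1800 + 6 × 1798 = 12588 frames.
Within the current minute: 13 × 30 + 14 − 2 = 402 (labels ;00/;01 skipped at this minute). Total = 683316 + 12588 + 402 = 696306.

696306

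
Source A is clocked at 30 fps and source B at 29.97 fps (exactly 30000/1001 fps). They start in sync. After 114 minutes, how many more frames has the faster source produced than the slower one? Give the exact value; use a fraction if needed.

205200/1001 frames

114 min = 6840 s.
A emits 30 × 6840 = 205200 frames; B emits 30000/1001 × 6840 = 205200000/1001.
Difference = 205200/1001 frames (≈ 204.9950); B is behind A.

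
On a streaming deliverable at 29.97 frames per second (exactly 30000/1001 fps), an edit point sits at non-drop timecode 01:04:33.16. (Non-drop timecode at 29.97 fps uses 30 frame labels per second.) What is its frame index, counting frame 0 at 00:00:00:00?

Total seconds to the label: (1 × 3600 + 4 × 60 + 33) = 3873.
Frame index = 3873 × 30 + 16 = 116206.

116206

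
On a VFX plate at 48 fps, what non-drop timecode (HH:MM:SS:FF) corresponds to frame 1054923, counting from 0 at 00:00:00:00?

1054923 ÷ 48 = 21977 full seconds, remainder 27 frames.
21977 s = 6 h 6 min 17 s.
Timecode: 06:06:17:27.

06:06:17:27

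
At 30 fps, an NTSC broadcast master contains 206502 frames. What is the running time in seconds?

Running time = 206502 / (30) = 6883.4 s.

6883.4 seconds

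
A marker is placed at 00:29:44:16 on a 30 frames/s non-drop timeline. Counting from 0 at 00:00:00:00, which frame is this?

Total seconds to the label: (0 × 3600 + 29 × 60 + 44) = 1784.
Frame index = 1784 × 30 + 16 = 53536.

frame 53536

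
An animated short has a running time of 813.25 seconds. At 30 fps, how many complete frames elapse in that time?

24397 frames

Frames = 813.25 × 30 = 48795/2 ≈ 24397.5000.
Complete frames: 24397.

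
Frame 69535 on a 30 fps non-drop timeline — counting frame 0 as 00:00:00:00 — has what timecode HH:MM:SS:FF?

69535 ÷ 30 = 2317 full seconds, remainder 25 frames.
2317 s = 0 h 38 min 37 s.
Timecode: 00:38:37:25.

00:38:37:25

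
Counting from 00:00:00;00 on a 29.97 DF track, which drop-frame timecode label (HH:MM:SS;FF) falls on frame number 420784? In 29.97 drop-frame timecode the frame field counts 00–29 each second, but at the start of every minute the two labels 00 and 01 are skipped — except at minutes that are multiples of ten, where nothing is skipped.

Each 10-minute DF block holds 10 × 60 × 30 − 9 × 2 = 17982 frames. 420784 ÷ 17982 → 23 full blocks, remainder 7198.
Within the partial block the first minute is 1800 frames and each further minute 1798, so 4 further minute boundaries passed. Total skipped labels = 18 × 23 + 2 × 4 = 422.
Non-drop label index = 420784 + 422 = 421206; at 30 labels/s that is 03:54:00:06, i.e. DF 03:54:00;06.

03:54:00;06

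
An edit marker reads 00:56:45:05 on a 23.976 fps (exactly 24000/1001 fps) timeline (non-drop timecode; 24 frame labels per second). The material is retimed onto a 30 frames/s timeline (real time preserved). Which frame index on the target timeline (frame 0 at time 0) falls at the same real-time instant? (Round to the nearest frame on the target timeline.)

frame 102258

Source frame index: (0×3600 + 56×60 + 45) × 24 + 5 = 81725.
Real time: 81725 / (24000/1001) = 3272269/960 s.
Target frame: (3272269/960) × (30) = 3272269/32 ≈ 102258.406 → 102258.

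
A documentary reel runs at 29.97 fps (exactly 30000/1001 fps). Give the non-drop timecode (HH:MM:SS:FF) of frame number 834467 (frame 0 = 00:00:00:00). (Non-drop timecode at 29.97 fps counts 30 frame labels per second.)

834467 ÷ 30 = 27815 full seconds, remainder 17 frames.
27815 s = 7 h 43 min 35 s.
Timecode: 07:43:35:17.

07:43:35:17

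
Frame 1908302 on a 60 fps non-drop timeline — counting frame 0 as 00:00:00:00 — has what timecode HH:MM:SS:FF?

1908302 ÷ 60 = 31805 full seconds, remainder 2 frames.
31805 s = 8 h 50 min 5 s.
Timecode: 08:50:05:02.

08:50:05:02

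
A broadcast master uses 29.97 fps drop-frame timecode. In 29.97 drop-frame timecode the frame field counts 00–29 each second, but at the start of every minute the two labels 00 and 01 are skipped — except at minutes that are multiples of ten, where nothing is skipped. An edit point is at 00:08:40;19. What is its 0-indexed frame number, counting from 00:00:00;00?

15603

Complete 10-minute blocks: 0, each 17982 frames → 0.
Remaining 8 whole minutes in the current block: 1800 + 7 × 1798 = 14386 frames.
Within the current minute: 40 × 30 + 19 − 2 = 1217 (labels ;00/;01 skipped at this minute). Total = 0 + 14386 + 1217 = 15603.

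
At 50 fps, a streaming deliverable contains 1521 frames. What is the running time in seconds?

30.42 seconds

Running time = 1521 / (50) = 30.42 s.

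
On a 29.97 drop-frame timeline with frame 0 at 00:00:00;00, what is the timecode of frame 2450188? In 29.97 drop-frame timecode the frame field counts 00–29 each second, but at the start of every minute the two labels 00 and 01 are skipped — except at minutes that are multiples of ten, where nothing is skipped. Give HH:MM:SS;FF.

Ten DF minutes hold 17982 frames, so frame 2450188 lies in block 136 (frames 2445552–2463533) with 4636 frames into that block.
The block's first minute is 1800 frames and the rest 1798 each; 4636 frames reaches minute 2, so 136 × 18 + 2 × 2 = 2452 labels have been skipped so far.
Adding those back, label number 2450188 + 2452 = 2452640 at 30 labels/s is 81754 s + 20 f = 22 h 42 min 34 s frame 20, i.e. 22:42:34;20.

22:42:34;20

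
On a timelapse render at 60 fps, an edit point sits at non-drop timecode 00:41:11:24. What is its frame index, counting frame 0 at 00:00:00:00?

frame 148284

Total seconds to the label: (0 × 3600 + 41 × 60 + 11) = 2471.
Frame index = 2471 × 60 + 24 = 148284.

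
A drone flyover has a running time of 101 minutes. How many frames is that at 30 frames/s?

181800 frames

101 min = 6060 s.
Frames = 6060 × 30 = 181800.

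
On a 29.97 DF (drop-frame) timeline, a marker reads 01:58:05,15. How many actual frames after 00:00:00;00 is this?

212351

Complete 10-minute blocks: 11, each 17982 frames → 197802.
Remaining 8 whole minutes in the current block: 1800 + 7 × 1798 = 14386 frames.
Within the current minute: 5 × 30 + 15 − 2 = 163 (labels ;00/;01 skipped at this minute). Total = 197802 + 14386 + 163 = 212351.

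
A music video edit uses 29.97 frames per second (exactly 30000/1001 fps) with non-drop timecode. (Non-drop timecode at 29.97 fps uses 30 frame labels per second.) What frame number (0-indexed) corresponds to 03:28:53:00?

frame 375990

Total seconds to the label: (3 × 3600 + 28 × 60 + 53) = 12533.
Frame index = 12533 × 30 + 0 = 375990.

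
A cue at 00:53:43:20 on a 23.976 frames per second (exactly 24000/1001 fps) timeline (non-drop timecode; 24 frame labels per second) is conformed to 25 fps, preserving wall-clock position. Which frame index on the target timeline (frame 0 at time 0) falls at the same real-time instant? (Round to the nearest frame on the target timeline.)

frame 80676

Source frame index: (0×3600 + 53×60 + 43) × 24 + 20 = 77372.
Real time: 77372 / (24000/1001) = 19362343/6000 s.
Target frame: (19362343/6000) × (25) = 19362343/240 ≈ 80676.429 → 80676.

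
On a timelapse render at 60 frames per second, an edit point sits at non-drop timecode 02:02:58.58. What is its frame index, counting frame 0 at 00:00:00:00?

Total seconds to the label: (2 × 3600 + 2 × 60 + 58) = 7378.
Frame index = 7378 × 60 + 58 = 442738.

442738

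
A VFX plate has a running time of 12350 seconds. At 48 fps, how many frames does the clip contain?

Frames = 12350 × 48 = 592800.

592800 frames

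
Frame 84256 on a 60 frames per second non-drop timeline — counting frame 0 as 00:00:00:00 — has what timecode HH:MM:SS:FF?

00:23:24:16

84256 ÷ 60 = 1404 full seconds, remainder 16 frames.
1404 s = 0 h 23 min 24 s.
Timecode: 00:23:24:16.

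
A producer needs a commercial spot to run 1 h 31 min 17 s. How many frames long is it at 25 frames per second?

136925 frames

1 h 31 min 17 s = 5477 s.
Frames = 5477 × 25 = 136925.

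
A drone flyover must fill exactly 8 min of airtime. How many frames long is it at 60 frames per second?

8 min = 480 s.
Frames = 480 × 60 = 28800.

28800 frames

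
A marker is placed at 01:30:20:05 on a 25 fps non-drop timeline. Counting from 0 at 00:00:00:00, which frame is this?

Total seconds to the label: (1 × 3600 + 30 × 60 + 20) = 5420.
Frame index = 5420 × 25 + 5 = 135505.

frame 135505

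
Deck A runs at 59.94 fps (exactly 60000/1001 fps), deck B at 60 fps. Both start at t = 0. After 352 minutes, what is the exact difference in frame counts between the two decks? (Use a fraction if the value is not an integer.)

115200/91 frames

352 min = 21120 s.
A emits 60000/1001 × 21120 = 115200000/91 frames; B emits 60 × 21120 = 1267200.
Difference = 115200/91 frames (≈ 1265.9341); B is ahead of A.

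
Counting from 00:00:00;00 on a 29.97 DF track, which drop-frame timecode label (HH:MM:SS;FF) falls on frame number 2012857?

Ten DF minutes hold 17982 frames, so frame 2012857 lies in block 111 (frames 1996002–2013983) with 16855 frames into that block.
The block's first minute is 1800 frames and the rest 1798 each; 16855 frames reaches minute 9, so 111 × 18 + 9 × 2 = 2016 labels have been skipped so far.
Adding those back, label number 2012857 + 2016 = 2014873 at 30 labels/s is 67162 s + 13 f = 18 h 39 min 22 s frame 13, i.e. 18:39:22;13.

18:39:22;13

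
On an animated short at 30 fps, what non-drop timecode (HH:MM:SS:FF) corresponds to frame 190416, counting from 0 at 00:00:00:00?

190416 ÷ 30 = 6347 full seconds, remainder 6 frames.
6347 s = 1 h 45 min 47 s.
Timecode: 01:45:47:06.

01:45:47:06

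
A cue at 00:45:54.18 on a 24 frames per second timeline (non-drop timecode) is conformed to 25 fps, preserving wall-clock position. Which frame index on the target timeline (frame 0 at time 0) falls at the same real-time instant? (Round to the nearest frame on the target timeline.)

frame 68869

Source frame index: (0×3600 + 45×60 + 54) × 24 + 18 = 66114.
Real time: 66114 / (24) = 11019/4 s.
Target frame: (11019/4) × (25) = 275475/4 ≈ 68868.750 → 68869.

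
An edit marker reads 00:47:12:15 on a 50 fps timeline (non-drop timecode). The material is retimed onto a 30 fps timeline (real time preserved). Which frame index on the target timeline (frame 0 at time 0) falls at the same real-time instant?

Source frame index: (0×3600 + 47×60 + 12) × 50 + 15 = 141615.
Real time: 141615 / (50) = 28323/10 s.
Target frame: (28323/10) × (30) = 84969.

frame 84969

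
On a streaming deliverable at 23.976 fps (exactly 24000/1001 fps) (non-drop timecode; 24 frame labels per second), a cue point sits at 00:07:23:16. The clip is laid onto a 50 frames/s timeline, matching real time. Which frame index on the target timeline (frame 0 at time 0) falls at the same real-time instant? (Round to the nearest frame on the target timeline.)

frame 22206

Source frame index: (0×3600 + 7×60 + 23) × 24 + 16 = 10648.
Real time: 10648 / (24000/1001) = 1332331/3000 s.
Target frame: (1332331/3000) × (50) = 1332331/60 ≈ 22205.517 → 22206.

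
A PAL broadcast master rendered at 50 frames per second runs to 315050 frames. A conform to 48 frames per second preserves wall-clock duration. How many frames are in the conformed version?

302448 frames

Target frames = source frames × (target rate / source rate) = 315050 × (48)/(50) = 315050 × 24/25 = 302448.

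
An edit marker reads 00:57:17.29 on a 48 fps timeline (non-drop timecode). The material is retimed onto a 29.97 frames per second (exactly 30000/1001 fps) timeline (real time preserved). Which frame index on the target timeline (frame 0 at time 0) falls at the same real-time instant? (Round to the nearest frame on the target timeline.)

frame 103025

Source frame index: (0×3600 + 57×60 + 17) × 48 + 29 = 165005.
Real time: 165005 / (48) = 165005/48 s.
Target frame: (165005/48) × (30000/1001) = 103128125/1001 ≈ 103025.100 → 103025.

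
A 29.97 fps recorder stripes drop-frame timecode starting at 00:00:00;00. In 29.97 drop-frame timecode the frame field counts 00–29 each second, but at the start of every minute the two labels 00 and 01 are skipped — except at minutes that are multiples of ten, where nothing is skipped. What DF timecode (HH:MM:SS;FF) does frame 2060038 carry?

19:05:36;20

Ten DF minutes hold 17982 frames, so frame 2060038 lies in block 114 (frames 2049948–2067929) with 10090 frames into that block.
The block's first minute is 1800 frames and the rest 1798 each; 10090 frames reaches minute 5, so 114 × 18 + 5 × 2 = 2062 labels have been skipped so far.
Adding those back, label number 2060038 + 2062 = 2062100 at 30 labels/s is 68736 s + 20 f = 19 h 5 min 36 s frame 20, i.e. 19:05:36;20.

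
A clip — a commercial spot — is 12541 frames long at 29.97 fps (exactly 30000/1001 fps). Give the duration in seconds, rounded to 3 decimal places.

418.451 seconds

Running time = 12541 × 1001/30000 = 12553541/30000 s ≈ 418.451 s.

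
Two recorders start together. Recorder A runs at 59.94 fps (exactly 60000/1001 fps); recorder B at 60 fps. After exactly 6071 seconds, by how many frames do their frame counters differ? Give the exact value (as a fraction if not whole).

A emits 60000/1001 × 6071 = 28020000/77 frames; B emits 60 × 6071 = 364260.
Difference = 28020/77 frames (≈ 363.8961); B is ahead of A.

28020/77 frames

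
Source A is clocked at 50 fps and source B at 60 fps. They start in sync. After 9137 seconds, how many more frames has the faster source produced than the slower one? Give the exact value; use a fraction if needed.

91370 frames

A emits 50 × 9137 = 456850 frames; B emits 60 × 9137 = 548220.
Difference = 91370 frames; B is ahead of A.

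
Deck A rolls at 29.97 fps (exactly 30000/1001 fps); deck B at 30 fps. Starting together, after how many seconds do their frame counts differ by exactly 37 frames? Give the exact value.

The gap grows by |30 − 30000/1001| = 30/1001 frames per second.
Time for a 37-frame gap: 37 ÷ (30/1001) = 37037/30 s.

37037/30 seconds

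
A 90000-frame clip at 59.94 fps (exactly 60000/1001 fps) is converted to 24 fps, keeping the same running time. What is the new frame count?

36036 frames

Target frames = source frames × (target rate / source rate) = 90000 × (24)/(60000/1001) = 90000 × 1001/2500 = 36036.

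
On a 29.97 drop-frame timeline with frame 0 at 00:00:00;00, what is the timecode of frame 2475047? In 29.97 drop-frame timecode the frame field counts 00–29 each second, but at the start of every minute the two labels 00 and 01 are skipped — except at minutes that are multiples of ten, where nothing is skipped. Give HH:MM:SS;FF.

22:56:24;05

Each 10-minute DF block holds 10 × 60 × 30 − 9 × 2 = 17982 frames. 2475047 ÷ 17982 → 137 full blocks, remainder 11513.
Within the partial block the first minute is 1800 frames and each further minute 1798, so 6 further minute boundaries passed. Total skipped labels = 18 × 137 + 2 × 6 = 2478.
Non-drop label index = 2475047 + 2478 = 2477525; at 30 labels/s that is 22:56:24:05, i.e. DF 22:56:24;05.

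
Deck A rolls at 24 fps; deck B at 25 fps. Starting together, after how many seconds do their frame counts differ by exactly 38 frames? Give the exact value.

The gap grows by |25 − 24| = 1 frame per second.
Time for a 38-frame gap: 38 ÷ (1) = 38 s.

38 seconds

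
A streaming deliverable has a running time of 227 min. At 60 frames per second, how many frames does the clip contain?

817200 frames

227 min = 13620 s.
Frames = 13620 × 60 = 817200.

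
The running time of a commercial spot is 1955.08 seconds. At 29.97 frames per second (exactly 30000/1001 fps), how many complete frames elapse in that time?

58593 frames

Frames = 1955.08 × 30000/1001 = 58652400/1001 ≈ 58593.8062.
Complete frames: 58593.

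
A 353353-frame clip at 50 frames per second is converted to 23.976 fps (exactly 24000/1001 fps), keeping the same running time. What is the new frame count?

Target frames = source frames × (target rate / source rate) = 353353 × (24000/1001)/(50) = 353353 × 480/1001 = 169440.

169440 frames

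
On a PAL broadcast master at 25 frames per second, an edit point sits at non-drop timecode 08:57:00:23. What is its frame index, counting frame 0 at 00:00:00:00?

frame 805523

Total seconds to the label: (8 × 3600 + 57 × 60 + 0) = 32220.
Frame index = 32220 × 25 + 23 = 805523.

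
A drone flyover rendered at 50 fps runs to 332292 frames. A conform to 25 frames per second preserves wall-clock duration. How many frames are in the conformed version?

Target frames = source frames × (target rate / source rate) = 332292 × (25)/(50) = 332292 × 1/2 = 166146.

166146 frames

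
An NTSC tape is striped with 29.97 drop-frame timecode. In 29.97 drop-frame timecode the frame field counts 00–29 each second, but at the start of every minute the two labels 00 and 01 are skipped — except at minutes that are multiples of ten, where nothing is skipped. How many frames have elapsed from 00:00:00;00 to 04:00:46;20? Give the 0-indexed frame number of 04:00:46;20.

As if non-drop at 30 labels/s: (4 × 3600 + 0 × 60 + 46) × 30 + 20 = 433400.
Minute boundaries passed: 240; those not divisible by 10: 240 − 24 = 216; dropped labels = 2 × 216 = 432.
Actual frame index = 433400 − 432 = 432968.

432968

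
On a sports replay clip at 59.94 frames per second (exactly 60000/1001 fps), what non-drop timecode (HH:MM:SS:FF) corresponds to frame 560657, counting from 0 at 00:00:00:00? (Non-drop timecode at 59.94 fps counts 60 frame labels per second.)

02:35:44:17

560657 ÷ 60 = 9344 full seconds, remainder 17 frames.
9344 s = 2 h 35 min 44 s.
Timecode: 02:35:44:17.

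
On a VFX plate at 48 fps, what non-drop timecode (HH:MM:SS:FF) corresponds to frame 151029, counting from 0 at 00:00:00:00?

151029 ÷ 48 = 3146 full seconds, remainder 21 frames.
3146 s = 0 h 52 min 26 s.
Timecode: 00:52:26:21.

00:52:26:21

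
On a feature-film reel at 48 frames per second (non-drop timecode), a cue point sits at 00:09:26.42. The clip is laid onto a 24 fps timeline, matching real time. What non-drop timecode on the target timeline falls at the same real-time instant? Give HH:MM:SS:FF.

Source frame index: (0×3600 + 9×60 + 26) × 48 + 42 = 27210.
Real time: 27210 / (48) = 4535/8 s.
Target frame: (4535/8) × (24) = 13605.
At 24 labels/s: frame 13605 → 00:09:26:21.

00:09:26:21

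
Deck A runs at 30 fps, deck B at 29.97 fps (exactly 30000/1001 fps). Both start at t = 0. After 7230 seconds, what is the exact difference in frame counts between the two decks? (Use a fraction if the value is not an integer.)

A emits 30 × 7230 = 216900 frames; B emits 30000/1001 × 7230 = 216900000/1001.
Difference = 216900/1001 frames (≈ 216.6833); B is behind A.

216900/1001 frames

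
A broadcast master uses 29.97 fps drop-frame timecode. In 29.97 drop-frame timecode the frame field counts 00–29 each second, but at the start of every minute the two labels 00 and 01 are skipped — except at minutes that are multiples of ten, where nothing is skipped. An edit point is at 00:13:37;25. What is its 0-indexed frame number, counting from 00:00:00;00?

Complete 10-minute blocks: 1, each 17982 frames → 17982.
Remaining 3 whole minutes in the current block: 1800 + 2 × 1798 = 5396 frames.
Within the current minute: 37 × 30 + 25 − 2 = 1133 (labels ;00/;01 skipped at this minute). Total = 17982 + 5396 + 1133 = 24511.

24511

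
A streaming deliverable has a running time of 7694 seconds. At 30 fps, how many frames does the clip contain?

Frames = 7694 × 30 = 230820.

230820 frames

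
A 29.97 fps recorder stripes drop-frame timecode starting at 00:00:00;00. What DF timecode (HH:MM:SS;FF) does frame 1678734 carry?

Each 10-minute DF block holds 10 × 60 × 30 − 9 × 2 = 17982 frames. 1678734 ÷ 17982 → 93 full blocks, remainder 6408.
Within the partial block the first minute is 1800 frames and each further minute 1798, so 3 further minute boundaries passed. Total skipped labels = 18 × 93 + 2 × 3 = 1680.
Non-drop label index = 1678734 + 1680 = 1680414; at 30 labels/s that is 15:33:33:24, i.e. DF 15:33:33;24.

15:33:33;24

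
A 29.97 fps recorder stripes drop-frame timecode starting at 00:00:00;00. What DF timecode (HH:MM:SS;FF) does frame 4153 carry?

00:02:18;17

Ten DF minutes hold 17982 frames, so frame 4153 lies in block 0 (frames 0–17981) with 4153 frames into that block.
The block's first minute is 1800 frames and the rest 1798 each; 4153 frames reaches minute 2, so 0 × 18 + 2 × 2 = 4 labels have been skipped so far.
Adding those back, label number 4153 + 4 = 4157 at 30 labels/s is 138 s + 17 f = 0 h 2 min 18 s frame 17, i.e. 00:02:18;17.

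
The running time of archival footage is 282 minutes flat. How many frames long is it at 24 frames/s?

406080 frames

282 min = 16920 s.
Frames = 16920 × 24 = 406080.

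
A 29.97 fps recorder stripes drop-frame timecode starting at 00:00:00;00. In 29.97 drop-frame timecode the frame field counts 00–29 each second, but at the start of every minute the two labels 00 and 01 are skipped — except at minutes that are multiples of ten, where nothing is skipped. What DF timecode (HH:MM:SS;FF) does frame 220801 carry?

02:02:47;11

Each 10-minute DF block holds 10 × 60 × 30 − 9 × 2 = 17982 frames. 220801 ÷ 17982 → 12 full blocks, remainder 5017.
Within the partial block the first minute is 1800 frames and each further minute 1798, so 2 further minute boundaries passed. Total skipped labels = 18 × 12 + 2 × 2 = 220.
Non-drop label index = 220801 + 220 = 221021; at 30 labels/s that is 02:02:47:11, i.e. DF 02:02:47;11.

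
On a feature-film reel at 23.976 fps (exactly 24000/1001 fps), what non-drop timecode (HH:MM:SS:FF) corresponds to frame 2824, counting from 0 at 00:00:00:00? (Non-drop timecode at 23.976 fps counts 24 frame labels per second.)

00:01:57:16

2824 ÷ 24 = 117 full seconds, remainder 16 frames.
117 s = 0 h 1 min 57 s.
Timecode: 00:01:57:16.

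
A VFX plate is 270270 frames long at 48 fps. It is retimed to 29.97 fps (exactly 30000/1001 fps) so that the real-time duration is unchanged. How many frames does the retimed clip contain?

Target frames = source frames × (target rate / source rate) = 270270 × (30000/1001)/(48) = 270270 × 625/1001 = 168750.

168750 frames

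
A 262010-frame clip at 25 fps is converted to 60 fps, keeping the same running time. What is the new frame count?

Target frames = source frames × (target rate / source rate) = 262010 × (60)/(25) = 262010 × 12/5 = 628824.

628824 frames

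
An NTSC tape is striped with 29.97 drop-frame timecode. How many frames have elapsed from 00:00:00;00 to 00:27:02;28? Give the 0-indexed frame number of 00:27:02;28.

Complete 10-minute blocks: 2, each 17982 frames → 35964.
Remaining 7 whole minutes in the current block: 1800 + 6 × 1798 = 12588 frames.
Within the current minute: 2 × 30 + 28 − 2 = 86 (labels ;00/;01 skipped at this minute). Total = 35964 + 12588 + 86 = 48638.

48638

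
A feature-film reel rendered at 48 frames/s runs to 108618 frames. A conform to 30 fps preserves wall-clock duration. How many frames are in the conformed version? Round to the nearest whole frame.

67886 frames

Frames at target rate = 108618 × (30) / (48) = 271545/4 ≈ 67886.250.
Nearest whole frame: 67886.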